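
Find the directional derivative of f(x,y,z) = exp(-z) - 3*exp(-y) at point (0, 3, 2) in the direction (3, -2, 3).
3*sqrt(22)*(-E - 2)*exp(-3)/22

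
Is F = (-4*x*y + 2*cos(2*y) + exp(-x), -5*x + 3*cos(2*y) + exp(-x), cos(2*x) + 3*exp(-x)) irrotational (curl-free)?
No, ∇×F = (0, 2*sin(2*x) + 3*exp(-x), 4*x + 4*sin(2*y) - 5 - exp(-x))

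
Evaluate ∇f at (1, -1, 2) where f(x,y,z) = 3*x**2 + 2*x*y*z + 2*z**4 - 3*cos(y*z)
(2, 4 - 6*sin(2), 3*sin(2) + 62)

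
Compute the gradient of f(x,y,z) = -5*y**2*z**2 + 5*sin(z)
(0, -10*y*z**2, -10*y**2*z + 5*cos(z))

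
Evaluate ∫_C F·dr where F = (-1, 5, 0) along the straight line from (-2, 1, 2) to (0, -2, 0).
-17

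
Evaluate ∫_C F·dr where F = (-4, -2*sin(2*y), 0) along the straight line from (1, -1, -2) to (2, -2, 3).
-4 + cos(4) - cos(2)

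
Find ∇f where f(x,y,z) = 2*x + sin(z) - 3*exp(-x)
(2 + 3*exp(-x), 0, cos(z))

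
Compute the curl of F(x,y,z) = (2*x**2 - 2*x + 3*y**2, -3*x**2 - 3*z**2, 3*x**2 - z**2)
(6*z, -6*x, -6*x - 6*y)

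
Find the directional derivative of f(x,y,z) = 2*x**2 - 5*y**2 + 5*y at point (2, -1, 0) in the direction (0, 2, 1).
6*sqrt(5)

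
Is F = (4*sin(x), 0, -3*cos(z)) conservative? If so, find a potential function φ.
Yes, F is conservative. φ = -3*sin(z) - 4*cos(x)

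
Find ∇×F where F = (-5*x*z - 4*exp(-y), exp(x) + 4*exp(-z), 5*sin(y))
(5*cos(y) + 4*exp(-z), -5*x, exp(x) - 4*exp(-y))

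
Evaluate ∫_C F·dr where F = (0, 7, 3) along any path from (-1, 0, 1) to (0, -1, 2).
-4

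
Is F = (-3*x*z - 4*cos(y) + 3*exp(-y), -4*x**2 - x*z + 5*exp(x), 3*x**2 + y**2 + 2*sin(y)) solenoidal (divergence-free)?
No, ∇·F = -3*z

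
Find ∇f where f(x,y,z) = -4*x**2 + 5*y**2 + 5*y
(-8*x, 10*y + 5, 0)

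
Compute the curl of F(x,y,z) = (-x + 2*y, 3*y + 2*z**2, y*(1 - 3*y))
(-6*y - 4*z + 1, 0, -2)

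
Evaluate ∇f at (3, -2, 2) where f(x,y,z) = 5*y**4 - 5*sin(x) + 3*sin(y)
(-5*cos(3), -160 + 3*cos(2), 0)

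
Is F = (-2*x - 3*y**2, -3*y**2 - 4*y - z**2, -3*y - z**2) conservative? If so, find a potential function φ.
No, ∇×F = (2*z - 3, 0, 6*y) ≠ 0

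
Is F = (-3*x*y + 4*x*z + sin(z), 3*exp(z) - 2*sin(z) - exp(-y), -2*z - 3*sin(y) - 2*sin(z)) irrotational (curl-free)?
No, ∇×F = (-3*exp(z) - 3*cos(y) + 2*cos(z), 4*x + cos(z), 3*x)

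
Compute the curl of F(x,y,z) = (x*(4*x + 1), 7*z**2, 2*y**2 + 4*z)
(4*y - 14*z, 0, 0)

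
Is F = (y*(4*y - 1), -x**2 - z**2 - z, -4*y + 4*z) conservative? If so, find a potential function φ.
No, ∇×F = (2*z - 3, 0, -2*x - 8*y + 1) ≠ 0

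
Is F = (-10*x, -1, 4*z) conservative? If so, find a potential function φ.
Yes, F is conservative. φ = -5*x**2 - y + 2*z**2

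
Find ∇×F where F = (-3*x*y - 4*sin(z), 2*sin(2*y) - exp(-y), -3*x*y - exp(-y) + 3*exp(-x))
(-3*x + exp(-y), 3*y - 4*cos(z) + 3*exp(-x), 3*x)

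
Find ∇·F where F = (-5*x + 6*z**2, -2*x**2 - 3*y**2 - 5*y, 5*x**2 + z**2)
-6*y + 2*z - 10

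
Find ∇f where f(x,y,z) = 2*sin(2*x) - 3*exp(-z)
(4*cos(2*x), 0, 3*exp(-z))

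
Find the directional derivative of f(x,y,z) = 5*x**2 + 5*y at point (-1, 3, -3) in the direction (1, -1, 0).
-15*sqrt(2)/2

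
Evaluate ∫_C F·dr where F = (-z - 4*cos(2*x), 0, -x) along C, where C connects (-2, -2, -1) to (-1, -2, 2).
-2*sin(4) + 2*sin(2) + 4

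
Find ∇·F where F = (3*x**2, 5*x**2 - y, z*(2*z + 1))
6*x + 4*z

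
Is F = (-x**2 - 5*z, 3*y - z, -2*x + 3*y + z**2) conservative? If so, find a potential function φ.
No, ∇×F = (4, -3, 0) ≠ 0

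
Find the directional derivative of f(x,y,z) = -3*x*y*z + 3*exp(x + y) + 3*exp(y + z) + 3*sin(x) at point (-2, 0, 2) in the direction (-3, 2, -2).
-3*sqrt(17)*(-2*(exp(-2) + 4)*exp(2) + 3*exp(2)*cos(2) + 3)*exp(-2)/17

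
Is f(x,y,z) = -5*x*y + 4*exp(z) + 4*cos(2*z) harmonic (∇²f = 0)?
No, ∇²f = 4*exp(z) - 16*cos(2*z)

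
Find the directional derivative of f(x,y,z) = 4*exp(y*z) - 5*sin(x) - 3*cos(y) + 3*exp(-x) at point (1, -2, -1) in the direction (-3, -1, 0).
sqrt(10)*(3*E*sin(2) + 9 + 15*E*cos(1) + 4*exp(3))*exp(-1)/10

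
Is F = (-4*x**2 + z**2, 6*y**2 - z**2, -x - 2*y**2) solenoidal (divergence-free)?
No, ∇·F = -8*x + 12*y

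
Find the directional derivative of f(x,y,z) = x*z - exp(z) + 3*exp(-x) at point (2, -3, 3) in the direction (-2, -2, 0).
3*sqrt(2)*(1 - exp(2))*exp(-2)/2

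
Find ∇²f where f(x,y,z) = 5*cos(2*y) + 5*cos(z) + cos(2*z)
-20*cos(2*y) - 5*cos(z) - 4*cos(2*z)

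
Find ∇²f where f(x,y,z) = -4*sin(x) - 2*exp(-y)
4*sin(x) - 2*exp(-y)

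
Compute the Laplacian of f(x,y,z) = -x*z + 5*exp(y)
5*exp(y)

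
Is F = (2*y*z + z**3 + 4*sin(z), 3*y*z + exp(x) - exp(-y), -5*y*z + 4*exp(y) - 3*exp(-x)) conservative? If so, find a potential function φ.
No, ∇×F = (-3*y - 5*z + 4*exp(y), 2*y + 3*z**2 + 4*cos(z) - 3*exp(-x), -2*z + exp(x)) ≠ 0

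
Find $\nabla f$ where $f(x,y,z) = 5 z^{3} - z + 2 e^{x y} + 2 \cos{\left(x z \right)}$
(2*y*exp(x*y) - 2*z*sin(x*z), 2*x*exp(x*y), -2*x*sin(x*z) + 15*z**2 - 1)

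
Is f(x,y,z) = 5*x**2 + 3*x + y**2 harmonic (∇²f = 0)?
No, ∇²f = 12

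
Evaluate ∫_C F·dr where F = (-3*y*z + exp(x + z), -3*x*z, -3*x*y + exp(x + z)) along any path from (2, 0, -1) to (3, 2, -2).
36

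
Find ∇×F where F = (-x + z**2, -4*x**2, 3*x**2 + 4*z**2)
(0, -6*x + 2*z, -8*x)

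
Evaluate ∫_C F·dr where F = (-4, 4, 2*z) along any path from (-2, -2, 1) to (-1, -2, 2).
-1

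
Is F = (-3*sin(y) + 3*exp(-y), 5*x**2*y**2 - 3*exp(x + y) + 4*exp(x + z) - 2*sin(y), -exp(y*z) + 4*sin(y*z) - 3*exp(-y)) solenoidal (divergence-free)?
No, ∇·F = 10*x**2*y - y*exp(y*z) + 4*y*cos(y*z) - 3*exp(x + y) - 2*cos(y)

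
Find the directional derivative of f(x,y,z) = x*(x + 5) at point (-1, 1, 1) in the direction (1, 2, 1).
sqrt(6)/2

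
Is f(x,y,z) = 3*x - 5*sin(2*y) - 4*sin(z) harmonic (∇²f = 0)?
No, ∇²f = 20*sin(2*y) + 4*sin(z)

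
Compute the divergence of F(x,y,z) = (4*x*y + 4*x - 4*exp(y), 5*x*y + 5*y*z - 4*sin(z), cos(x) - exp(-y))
5*x + 4*y + 5*z + 4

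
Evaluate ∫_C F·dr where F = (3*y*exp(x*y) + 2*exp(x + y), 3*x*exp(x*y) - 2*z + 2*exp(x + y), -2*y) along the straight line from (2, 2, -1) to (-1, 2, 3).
-5*exp(4) - 16 + 3*exp(-2) + 2*E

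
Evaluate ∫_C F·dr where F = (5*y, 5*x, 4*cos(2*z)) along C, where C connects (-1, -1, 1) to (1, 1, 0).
-2*sin(2)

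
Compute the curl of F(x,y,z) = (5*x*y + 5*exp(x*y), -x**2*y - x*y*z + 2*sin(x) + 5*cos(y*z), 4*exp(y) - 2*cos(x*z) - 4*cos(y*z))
(x*y + 5*y*sin(y*z) + 4*z*sin(y*z) + 4*exp(y), -2*z*sin(x*z), -2*x*y - 5*x*exp(x*y) - 5*x - y*z + 2*cos(x))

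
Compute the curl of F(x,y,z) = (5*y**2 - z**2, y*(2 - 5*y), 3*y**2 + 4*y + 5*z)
(6*y + 4, -2*z, -10*y)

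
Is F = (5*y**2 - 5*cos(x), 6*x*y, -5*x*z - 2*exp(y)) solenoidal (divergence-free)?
No, ∇·F = x + 5*sin(x)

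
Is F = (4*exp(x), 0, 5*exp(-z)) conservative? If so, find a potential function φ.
Yes, F is conservative. φ = 4*exp(x) - 5*exp(-z)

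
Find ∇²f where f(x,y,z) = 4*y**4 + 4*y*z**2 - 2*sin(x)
48*y**2 + 8*y + 2*sin(x)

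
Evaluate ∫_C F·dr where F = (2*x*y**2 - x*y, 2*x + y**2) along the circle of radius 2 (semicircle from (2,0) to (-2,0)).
4*pi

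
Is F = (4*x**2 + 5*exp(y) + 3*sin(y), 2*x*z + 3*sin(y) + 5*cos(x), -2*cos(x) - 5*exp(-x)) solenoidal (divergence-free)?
No, ∇·F = 8*x + 3*cos(y)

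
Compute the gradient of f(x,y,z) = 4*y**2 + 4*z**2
(0, 8*y, 8*z)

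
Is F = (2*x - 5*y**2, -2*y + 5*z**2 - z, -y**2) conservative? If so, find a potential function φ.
No, ∇×F = (-2*y - 10*z + 1, 0, 10*y) ≠ 0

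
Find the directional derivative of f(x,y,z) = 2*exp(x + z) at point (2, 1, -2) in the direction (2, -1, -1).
sqrt(6)/3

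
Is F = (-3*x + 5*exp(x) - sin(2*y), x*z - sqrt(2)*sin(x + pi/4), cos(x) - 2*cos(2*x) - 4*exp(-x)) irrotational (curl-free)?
No, ∇×F = (-x, sin(x) - 4*sin(2*x) - 4*exp(-x), z + 2*cos(2*y) - sqrt(2)*cos(x + pi/4))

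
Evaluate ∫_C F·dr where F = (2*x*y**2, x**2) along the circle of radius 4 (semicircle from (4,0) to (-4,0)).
0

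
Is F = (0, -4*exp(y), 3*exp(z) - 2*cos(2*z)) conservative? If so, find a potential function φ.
Yes, F is conservative. φ = -4*exp(y) + 3*exp(z) - sin(2*z)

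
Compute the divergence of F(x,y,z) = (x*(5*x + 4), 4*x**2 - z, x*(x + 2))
10*x + 4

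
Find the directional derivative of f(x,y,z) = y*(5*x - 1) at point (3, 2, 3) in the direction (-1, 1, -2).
2*sqrt(6)/3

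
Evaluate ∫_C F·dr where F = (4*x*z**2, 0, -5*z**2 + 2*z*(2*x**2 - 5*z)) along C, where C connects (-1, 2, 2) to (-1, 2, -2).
80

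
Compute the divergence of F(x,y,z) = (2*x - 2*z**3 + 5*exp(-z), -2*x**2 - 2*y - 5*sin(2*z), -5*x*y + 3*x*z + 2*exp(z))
3*x + 2*exp(z)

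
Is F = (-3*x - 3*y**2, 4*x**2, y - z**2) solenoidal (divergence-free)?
No, ∇·F = -2*z - 3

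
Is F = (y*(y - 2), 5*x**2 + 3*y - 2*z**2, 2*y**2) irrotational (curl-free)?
No, ∇×F = (4*y + 4*z, 0, 10*x - 2*y + 2)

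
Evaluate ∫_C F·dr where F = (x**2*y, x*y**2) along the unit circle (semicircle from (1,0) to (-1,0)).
0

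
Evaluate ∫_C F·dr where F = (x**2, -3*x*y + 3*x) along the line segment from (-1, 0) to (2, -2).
-6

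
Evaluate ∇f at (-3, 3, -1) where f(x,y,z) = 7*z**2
(0, 0, -14)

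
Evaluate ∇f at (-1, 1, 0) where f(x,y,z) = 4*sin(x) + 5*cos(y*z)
(4*cos(1), 0, 0)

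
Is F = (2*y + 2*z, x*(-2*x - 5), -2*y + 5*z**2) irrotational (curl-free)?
No, ∇×F = (-2, 2, -4*x - 7)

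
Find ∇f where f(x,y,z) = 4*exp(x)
(4*exp(x), 0, 0)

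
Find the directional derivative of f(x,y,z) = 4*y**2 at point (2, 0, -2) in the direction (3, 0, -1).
0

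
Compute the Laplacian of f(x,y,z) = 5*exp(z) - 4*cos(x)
5*exp(z) + 4*cos(x)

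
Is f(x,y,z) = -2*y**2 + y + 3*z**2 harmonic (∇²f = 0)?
No, ∇²f = 2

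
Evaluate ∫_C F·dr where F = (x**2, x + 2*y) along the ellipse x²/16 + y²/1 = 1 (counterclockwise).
4*pi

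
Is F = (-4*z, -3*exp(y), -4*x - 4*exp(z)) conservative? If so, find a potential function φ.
Yes, F is conservative. φ = -4*x*z - 3*exp(y) - 4*exp(z)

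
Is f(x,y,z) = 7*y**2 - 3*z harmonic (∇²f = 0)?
No, ∇²f = 14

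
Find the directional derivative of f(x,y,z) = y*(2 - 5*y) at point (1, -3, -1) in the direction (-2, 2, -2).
32*sqrt(3)/3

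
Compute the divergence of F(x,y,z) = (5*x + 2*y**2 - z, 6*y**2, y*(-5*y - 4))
12*y + 5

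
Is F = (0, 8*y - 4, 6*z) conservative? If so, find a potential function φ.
Yes, F is conservative. φ = 4*y**2 - 4*y + 3*z**2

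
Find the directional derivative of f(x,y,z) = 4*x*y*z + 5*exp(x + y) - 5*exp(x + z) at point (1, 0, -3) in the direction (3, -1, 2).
sqrt(14)*(-25 + 12*exp(2) + 10*exp(3))*exp(-2)/14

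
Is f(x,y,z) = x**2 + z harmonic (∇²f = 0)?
No, ∇²f = 2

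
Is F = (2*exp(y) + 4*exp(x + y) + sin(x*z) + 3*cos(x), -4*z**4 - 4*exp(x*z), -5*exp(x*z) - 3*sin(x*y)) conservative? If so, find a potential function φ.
No, ∇×F = (4*x*exp(x*z) - 3*x*cos(x*y) + 16*z**3, x*cos(x*z) + 3*y*cos(x*y) + 5*z*exp(x*z), -4*z*exp(x*z) - 2*exp(y) - 4*exp(x + y)) ≠ 0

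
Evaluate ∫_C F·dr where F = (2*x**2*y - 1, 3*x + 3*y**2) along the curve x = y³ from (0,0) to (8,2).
3132/5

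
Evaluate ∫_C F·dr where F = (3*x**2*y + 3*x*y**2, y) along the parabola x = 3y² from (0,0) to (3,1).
457/14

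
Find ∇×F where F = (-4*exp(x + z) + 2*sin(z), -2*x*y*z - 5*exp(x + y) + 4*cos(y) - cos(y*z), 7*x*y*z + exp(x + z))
(2*x*y + 7*x*z - y*sin(y*z), -7*y*z - 5*exp(x + z) + 2*cos(z), -2*y*z - 5*exp(x + y))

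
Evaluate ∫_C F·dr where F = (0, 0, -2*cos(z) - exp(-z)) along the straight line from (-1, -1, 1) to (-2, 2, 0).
-exp(-1) + 1 + 2*sin(1)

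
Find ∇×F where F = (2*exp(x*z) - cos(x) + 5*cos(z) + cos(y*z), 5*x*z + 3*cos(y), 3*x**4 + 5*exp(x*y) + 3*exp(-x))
(5*x*(exp(x*y) - 1), -12*x**3 + 2*x*exp(x*z) - 5*y*exp(x*y) - y*sin(y*z) - 5*sin(z) + 3*exp(-x), z*(sin(y*z) + 5))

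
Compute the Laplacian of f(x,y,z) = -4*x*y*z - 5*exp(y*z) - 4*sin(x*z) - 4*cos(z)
4*x**2*sin(x*z) - 5*y**2*exp(y*z) - 5*z**2*exp(y*z) + 4*z**2*sin(x*z) + 4*cos(z)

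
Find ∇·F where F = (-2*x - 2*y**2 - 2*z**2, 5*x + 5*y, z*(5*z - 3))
10*z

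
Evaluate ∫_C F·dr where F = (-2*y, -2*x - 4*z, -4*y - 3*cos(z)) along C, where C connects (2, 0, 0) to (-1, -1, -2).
-10 + 3*sin(2)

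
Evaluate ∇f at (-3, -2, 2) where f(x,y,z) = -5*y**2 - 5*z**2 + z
(0, 20, -19)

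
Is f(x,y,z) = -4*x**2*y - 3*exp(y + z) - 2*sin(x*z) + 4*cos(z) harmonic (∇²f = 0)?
No, ∇²f = 2*x**2*sin(x*z) - 8*y + 2*z**2*sin(x*z) - 6*exp(y + z) - 4*cos(z)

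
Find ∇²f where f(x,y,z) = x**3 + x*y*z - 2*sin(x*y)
2*x**2*sin(x*y) + 6*x + 2*y**2*sin(x*y)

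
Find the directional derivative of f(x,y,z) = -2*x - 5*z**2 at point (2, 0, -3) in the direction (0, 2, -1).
-6*sqrt(5)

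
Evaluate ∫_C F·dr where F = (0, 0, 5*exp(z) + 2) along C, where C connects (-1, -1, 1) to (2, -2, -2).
-5*E - 6 + 5*exp(-2)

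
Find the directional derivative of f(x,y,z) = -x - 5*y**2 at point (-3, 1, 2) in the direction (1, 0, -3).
-sqrt(10)/10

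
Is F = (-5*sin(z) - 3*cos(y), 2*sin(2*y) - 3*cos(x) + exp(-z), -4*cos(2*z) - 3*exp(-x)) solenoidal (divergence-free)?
No, ∇·F = 8*sin(2*z) + 4*cos(2*y)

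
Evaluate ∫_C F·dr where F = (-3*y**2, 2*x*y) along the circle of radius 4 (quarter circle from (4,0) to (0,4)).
512/3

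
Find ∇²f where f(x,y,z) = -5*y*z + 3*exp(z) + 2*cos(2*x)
3*exp(z) - 8*cos(2*x)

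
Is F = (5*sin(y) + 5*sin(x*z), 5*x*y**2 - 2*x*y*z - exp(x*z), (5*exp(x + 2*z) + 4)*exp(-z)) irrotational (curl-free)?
No, ∇×F = (x*(2*y + exp(x*z)), 5*x*cos(x*z) - 5*exp(x + z), 5*y**2 - 2*y*z - z*exp(x*z) - 5*cos(y))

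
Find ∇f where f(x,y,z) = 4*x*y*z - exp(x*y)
(y*(4*z - exp(x*y)), x*(4*z - exp(x*y)), 4*x*y)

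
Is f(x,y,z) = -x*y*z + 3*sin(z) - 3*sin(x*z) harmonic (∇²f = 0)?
No, ∇²f = 3*x**2*sin(x*z) + 3*z**2*sin(x*z) - 3*sin(z)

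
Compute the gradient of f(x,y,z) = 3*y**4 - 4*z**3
(0, 12*y**3, -12*z**2)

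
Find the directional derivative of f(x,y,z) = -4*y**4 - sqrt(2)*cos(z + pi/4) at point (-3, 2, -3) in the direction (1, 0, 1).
cos(pi/4 + 3)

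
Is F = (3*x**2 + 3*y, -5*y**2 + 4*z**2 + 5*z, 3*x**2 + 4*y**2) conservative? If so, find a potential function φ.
No, ∇×F = (8*y - 8*z - 5, -6*x, -3) ≠ 0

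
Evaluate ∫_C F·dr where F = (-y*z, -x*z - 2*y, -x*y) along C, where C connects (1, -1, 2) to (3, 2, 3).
-23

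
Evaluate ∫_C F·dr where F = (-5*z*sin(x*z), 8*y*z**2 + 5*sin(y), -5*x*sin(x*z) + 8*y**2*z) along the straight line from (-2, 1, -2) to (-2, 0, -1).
-21 + 5*cos(2) + 5*cos(1) - 5*cos(4)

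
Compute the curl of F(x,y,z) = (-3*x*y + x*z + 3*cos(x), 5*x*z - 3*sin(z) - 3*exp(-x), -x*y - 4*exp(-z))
(-6*x + 3*cos(z), x + y, 3*x + 5*z + 3*exp(-x))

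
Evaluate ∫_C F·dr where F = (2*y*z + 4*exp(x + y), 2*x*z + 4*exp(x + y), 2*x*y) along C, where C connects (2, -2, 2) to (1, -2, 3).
4*exp(-1)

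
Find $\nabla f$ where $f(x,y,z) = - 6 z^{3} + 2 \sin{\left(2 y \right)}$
(0, 4*cos(2*y), -18*z**2)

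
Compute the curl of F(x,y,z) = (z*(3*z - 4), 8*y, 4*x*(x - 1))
(0, -8*x + 6*z, 0)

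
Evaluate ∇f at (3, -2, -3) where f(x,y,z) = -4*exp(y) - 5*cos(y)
(0, -5*sin(2) - 4*exp(-2), 0)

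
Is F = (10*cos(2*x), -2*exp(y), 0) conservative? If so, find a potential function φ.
Yes, F is conservative. φ = -2*exp(y) + 5*sin(2*x)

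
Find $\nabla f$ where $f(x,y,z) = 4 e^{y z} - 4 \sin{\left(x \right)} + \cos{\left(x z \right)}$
(-z*sin(x*z) - 4*cos(x), 4*z*exp(y*z), -x*sin(x*z) + 4*y*exp(y*z))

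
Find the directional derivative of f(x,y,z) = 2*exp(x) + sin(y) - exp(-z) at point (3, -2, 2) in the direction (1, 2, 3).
sqrt(14)*(3 + 2*(cos(2) + exp(3))*exp(2))*exp(-2)/14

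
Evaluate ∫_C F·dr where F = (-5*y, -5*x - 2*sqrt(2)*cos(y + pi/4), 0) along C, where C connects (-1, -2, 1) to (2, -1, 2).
2*sqrt(2)*cos(pi/4 + 2) - 2*sqrt(2)*cos(pi/4 + 1) + 20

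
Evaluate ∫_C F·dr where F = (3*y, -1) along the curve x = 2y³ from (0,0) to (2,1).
7/2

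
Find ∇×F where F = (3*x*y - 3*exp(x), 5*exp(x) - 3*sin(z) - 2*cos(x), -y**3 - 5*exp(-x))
(-3*y**2 + 3*cos(z), -5*exp(-x), -3*x + 5*exp(x) + 2*sin(x))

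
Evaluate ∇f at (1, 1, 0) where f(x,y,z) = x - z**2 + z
(1, 0, 1)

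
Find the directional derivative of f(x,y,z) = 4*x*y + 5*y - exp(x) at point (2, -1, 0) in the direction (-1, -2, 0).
sqrt(5)*(-22 + exp(2))/5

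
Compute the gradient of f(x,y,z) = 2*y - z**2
(0, 2, -2*z)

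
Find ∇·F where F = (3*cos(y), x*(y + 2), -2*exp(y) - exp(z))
x - exp(z)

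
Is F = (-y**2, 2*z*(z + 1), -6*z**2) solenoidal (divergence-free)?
No, ∇·F = -12*z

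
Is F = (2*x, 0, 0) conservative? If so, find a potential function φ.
Yes, F is conservative. φ = x**2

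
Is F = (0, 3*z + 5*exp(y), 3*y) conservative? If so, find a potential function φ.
Yes, F is conservative. φ = 3*y*z + 5*exp(y)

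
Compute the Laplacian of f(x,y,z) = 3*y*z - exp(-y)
-exp(-y)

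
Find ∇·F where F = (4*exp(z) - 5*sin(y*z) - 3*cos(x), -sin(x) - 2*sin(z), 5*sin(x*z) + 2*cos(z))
5*x*cos(x*z) + 3*sin(x) - 2*sin(z)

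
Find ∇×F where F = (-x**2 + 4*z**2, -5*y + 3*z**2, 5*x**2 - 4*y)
(-6*z - 4, -10*x + 8*z, 0)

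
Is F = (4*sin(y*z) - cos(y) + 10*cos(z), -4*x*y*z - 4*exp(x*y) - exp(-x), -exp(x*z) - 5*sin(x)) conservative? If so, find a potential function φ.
No, ∇×F = (4*x*y, 4*y*cos(y*z) + z*exp(x*z) - 10*sin(z) + 5*cos(x), -4*y*z - 4*y*exp(x*y) - 4*z*cos(y*z) - sin(y) + exp(-x)) ≠ 0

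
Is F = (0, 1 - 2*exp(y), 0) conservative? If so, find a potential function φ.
Yes, F is conservative. φ = y - 2*exp(y)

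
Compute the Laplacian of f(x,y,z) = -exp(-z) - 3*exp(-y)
-exp(-z) - 3*exp(-y)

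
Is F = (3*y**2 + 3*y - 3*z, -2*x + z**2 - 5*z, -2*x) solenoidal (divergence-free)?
Yes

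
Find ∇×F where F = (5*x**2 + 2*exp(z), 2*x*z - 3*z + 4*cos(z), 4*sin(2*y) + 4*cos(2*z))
(-2*x + 4*sin(z) + 8*cos(2*y) + 3, 2*exp(z), 2*z)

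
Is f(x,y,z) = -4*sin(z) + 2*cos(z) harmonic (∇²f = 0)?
No, ∇²f = 4*sin(z) - 2*cos(z)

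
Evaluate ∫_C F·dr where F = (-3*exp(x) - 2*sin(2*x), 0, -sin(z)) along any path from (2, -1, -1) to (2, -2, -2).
-cos(1) + cos(2)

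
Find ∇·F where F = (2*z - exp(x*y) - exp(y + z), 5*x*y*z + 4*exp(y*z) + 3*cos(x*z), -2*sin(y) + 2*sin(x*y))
5*x*z - y*exp(x*y) + 4*z*exp(y*z)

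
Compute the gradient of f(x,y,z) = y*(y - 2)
(0, 2*y - 2, 0)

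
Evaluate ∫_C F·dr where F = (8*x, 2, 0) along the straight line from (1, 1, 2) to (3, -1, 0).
28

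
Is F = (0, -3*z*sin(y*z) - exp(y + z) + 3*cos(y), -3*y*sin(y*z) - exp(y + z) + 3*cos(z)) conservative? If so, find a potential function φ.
Yes, F is conservative. φ = -exp(y + z) + 3*sin(y) + 3*sin(z) + 3*cos(y*z)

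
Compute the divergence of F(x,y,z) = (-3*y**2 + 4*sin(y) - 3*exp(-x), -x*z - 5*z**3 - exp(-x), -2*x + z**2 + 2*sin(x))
2*z + 3*exp(-x)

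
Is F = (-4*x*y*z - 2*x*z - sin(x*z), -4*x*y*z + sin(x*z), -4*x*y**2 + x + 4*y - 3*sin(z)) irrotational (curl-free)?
No, ∇×F = (-4*x*y - x*cos(x*z) + 4, -4*x*y - x*cos(x*z) - 2*x + 4*y**2 - 1, z*(4*x - 4*y + cos(x*z)))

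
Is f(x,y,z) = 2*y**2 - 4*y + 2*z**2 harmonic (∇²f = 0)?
No, ∇²f = 8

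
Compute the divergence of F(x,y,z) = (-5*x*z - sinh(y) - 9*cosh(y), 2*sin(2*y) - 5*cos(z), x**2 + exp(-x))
-5*z + 4*cos(2*y)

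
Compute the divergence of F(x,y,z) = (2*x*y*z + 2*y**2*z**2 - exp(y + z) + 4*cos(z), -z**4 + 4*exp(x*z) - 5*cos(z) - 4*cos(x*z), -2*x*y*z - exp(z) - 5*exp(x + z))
-2*x*y + 2*y*z - exp(z) - 5*exp(x + z)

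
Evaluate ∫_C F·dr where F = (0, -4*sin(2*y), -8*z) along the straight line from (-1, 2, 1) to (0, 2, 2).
-12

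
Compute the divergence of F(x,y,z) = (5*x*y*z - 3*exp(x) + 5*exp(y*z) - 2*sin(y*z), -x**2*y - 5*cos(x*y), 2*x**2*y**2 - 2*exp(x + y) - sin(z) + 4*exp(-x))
-x**2 + 5*x*sin(x*y) + 5*y*z - 3*exp(x) - cos(z)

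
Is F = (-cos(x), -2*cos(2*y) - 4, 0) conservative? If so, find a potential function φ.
Yes, F is conservative. φ = -4*y - sin(x) - sin(2*y)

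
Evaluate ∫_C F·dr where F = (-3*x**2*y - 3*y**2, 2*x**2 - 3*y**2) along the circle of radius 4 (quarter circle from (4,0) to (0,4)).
448/3 + 48*pi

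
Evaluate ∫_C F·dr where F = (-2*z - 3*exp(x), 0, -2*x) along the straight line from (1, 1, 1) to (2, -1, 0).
-3*exp(2) + 2 + 3*E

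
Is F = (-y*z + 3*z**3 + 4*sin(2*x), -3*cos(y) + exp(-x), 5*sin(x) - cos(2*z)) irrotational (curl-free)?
No, ∇×F = (0, -y + 9*z**2 - 5*cos(x), z - exp(-x))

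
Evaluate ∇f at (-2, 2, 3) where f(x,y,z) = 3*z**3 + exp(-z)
(0, 0, 81 - exp(-3))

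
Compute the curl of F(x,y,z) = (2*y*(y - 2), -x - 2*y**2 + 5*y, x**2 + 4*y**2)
(8*y, -2*x, 3 - 4*y)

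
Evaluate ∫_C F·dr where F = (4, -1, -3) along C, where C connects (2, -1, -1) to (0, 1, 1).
-16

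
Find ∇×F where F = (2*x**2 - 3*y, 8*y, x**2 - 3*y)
(-3, -2*x, 3)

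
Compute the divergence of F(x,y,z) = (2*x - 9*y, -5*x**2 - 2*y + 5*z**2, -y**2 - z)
-1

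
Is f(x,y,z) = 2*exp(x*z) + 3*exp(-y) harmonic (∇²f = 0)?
No, ∇²f = (2*(x**2 + z**2)*exp(x*z + y) + 3)*exp(-y)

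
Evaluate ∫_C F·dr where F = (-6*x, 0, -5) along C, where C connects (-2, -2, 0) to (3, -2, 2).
-25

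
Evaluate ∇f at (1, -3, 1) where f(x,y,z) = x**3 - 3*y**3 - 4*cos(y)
(3, -81 - 4*sin(3), 0)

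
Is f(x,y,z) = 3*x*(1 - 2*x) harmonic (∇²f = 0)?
No, ∇²f = -12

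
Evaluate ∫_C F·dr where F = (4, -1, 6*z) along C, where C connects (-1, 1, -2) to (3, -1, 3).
33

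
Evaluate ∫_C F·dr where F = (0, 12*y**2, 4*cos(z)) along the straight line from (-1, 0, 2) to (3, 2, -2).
32 - 8*sin(2)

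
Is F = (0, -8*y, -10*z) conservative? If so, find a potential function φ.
Yes, F is conservative. φ = -4*y**2 - 5*z**2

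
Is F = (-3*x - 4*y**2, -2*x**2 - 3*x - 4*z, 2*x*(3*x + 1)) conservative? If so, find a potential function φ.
No, ∇×F = (4, -12*x - 2, -4*x + 8*y - 3) ≠ 0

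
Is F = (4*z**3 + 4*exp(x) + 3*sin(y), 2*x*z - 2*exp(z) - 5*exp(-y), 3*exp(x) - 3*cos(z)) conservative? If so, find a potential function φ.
No, ∇×F = (-2*x + 2*exp(z), 12*z**2 - 3*exp(x), 2*z - 3*cos(y)) ≠ 0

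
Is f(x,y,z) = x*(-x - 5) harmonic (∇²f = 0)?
No, ∇²f = -2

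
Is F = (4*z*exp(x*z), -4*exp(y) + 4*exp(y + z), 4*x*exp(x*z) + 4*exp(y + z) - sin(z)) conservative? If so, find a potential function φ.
Yes, F is conservative. φ = -4*exp(y) + 4*exp(x*z) + 4*exp(y + z) + cos(z)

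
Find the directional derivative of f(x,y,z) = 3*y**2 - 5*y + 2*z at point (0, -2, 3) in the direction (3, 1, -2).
-3*sqrt(14)/2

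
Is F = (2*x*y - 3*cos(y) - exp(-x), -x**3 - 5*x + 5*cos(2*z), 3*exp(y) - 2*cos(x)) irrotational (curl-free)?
No, ∇×F = (3*exp(y) + 10*sin(2*z), -2*sin(x), -3*x**2 - 2*x - 3*sin(y) - 5)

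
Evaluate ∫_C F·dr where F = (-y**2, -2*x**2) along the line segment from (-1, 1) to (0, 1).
-1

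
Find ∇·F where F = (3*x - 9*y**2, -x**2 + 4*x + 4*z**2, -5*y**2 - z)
2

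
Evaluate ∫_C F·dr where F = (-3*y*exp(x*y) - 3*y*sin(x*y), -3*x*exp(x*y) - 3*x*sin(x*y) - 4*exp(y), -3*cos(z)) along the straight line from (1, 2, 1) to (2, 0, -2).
-4 + 3*sin(1) - 3*sqrt(2)*cos(pi/4 + 2) + 7*exp(2)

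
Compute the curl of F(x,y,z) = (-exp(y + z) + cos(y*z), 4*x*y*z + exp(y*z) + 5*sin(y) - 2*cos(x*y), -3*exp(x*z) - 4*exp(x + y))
(-4*x*y - y*exp(y*z) - 4*exp(x + y), -y*sin(y*z) + 3*z*exp(x*z) + 4*exp(x + y) - exp(y + z), 4*y*z + 2*y*sin(x*y) + z*sin(y*z) + exp(y + z))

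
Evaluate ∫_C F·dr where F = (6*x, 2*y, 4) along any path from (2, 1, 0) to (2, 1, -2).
-8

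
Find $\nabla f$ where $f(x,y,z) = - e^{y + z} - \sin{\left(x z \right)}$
(-z*cos(x*z), -exp(y + z), -x*cos(x*z) - exp(y + z))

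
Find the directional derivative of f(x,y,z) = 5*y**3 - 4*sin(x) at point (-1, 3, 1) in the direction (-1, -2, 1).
sqrt(6)*(-135 + 2*cos(1))/3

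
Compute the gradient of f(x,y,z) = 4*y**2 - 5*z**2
(0, 8*y, -10*z)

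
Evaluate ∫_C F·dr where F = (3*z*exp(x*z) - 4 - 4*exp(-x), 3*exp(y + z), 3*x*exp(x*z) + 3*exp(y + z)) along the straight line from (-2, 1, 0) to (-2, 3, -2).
-3 + 3*exp(4)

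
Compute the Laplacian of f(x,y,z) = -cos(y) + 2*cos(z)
cos(y) - 2*cos(z)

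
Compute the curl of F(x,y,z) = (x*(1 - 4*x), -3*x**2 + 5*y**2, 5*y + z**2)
(5, 0, -6*x)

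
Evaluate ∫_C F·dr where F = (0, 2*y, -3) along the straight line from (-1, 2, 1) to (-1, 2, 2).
-3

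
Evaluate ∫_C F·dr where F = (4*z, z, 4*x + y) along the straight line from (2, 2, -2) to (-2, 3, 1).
15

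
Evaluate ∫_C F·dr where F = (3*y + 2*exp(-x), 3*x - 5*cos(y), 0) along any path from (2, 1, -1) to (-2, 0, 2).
-4*sinh(2) - 6 + 5*sin(1)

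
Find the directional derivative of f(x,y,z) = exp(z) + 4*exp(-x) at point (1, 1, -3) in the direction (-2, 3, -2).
2*sqrt(17)*(-1 + 4*exp(2))*exp(-3)/17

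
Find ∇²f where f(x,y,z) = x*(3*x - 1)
6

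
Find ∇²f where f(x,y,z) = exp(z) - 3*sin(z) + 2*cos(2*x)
exp(z) + 3*sin(z) - 8*cos(2*x)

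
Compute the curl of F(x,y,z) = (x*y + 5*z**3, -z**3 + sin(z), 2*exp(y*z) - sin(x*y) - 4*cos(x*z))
(-x*cos(x*y) + 3*z**2 + 2*z*exp(y*z) - cos(z), y*cos(x*y) + 15*z**2 - 4*z*sin(x*z), -x)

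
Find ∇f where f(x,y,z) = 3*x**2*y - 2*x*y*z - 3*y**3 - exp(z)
(2*y*(3*x - z), 3*x**2 - 2*x*z - 9*y**2, -2*x*y - exp(z))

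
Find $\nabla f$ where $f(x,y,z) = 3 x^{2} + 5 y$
(6*x, 5, 0)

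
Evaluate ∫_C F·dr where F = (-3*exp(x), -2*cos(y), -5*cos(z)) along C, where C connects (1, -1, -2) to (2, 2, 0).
-3*exp(2) - 7*sin(2) - 2*sin(1) + 3*E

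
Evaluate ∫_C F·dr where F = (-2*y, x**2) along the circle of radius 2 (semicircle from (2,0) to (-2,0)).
4*pi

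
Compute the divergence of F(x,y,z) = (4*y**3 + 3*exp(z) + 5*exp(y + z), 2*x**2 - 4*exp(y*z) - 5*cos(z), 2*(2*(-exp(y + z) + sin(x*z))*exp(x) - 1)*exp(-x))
4*x*cos(x*z) - 4*z*exp(y*z) - 4*exp(y + z)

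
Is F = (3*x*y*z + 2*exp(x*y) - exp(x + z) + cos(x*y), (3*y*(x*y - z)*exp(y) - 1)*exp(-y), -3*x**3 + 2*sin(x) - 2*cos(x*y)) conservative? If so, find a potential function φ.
No, ∇×F = (2*x*sin(x*y) + 3*y, 9*x**2 + 3*x*y - 2*y*sin(x*y) - exp(x + z) - 2*cos(x), -3*x*z - 2*x*exp(x*y) + x*sin(x*y) + 3*y**2) ≠ 0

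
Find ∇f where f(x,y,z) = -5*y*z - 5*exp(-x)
(5*exp(-x), -5*z, -5*y)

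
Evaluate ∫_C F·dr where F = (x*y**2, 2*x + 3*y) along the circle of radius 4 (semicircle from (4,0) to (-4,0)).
16*pi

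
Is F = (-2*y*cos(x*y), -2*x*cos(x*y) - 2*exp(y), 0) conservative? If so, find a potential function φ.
Yes, F is conservative. φ = -2*exp(y) - 2*sin(x*y)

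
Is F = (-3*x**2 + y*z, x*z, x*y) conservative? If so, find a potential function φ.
Yes, F is conservative. φ = x*(-x**2 + y*z)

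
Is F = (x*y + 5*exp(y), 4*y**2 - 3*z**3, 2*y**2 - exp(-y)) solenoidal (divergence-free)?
No, ∇·F = 9*y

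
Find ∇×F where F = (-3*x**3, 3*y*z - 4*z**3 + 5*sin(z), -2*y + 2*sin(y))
(-3*y + 12*z**2 + 2*cos(y) - 5*cos(z) - 2, 0, 0)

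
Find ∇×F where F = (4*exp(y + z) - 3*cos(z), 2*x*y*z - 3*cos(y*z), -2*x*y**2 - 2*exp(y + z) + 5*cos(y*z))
(-6*x*y - 3*y*sin(y*z) - 5*z*sin(y*z) - 2*exp(y + z), 2*y**2 + 4*exp(y + z) + 3*sin(z), 2*y*z - 4*exp(y + z))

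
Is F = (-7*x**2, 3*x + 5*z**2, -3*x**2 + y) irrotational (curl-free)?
No, ∇×F = (1 - 10*z, 6*x, 3)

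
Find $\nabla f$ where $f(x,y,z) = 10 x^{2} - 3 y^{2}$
(20*x, -6*y, 0)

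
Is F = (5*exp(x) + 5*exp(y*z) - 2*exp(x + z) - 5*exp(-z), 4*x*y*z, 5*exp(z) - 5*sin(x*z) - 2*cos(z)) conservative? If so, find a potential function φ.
No, ∇×F = (-4*x*y, 5*y*exp(y*z) + 5*z*cos(x*z) - 2*exp(x + z) + 5*exp(-z), z*(4*y - 5*exp(y*z))) ≠ 0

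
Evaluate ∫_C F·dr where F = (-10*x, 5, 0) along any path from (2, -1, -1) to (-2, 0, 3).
5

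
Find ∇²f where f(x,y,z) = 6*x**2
12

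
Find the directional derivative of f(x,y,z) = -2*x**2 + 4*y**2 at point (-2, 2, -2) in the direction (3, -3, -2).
-12*sqrt(22)/11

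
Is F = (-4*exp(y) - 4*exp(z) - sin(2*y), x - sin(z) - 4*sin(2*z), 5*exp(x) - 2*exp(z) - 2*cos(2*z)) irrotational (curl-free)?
No, ∇×F = (cos(z) + 8*cos(2*z), -5*exp(x) - 4*exp(z), 4*exp(y) + 2*cos(2*y) + 1)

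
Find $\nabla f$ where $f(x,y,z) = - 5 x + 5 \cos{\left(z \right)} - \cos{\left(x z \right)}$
(z*sin(x*z) - 5, 0, x*sin(x*z) - 5*sin(z))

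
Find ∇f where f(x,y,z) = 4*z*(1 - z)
(0, 0, 4 - 8*z)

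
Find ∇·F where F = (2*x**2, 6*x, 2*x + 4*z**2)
4*x + 8*z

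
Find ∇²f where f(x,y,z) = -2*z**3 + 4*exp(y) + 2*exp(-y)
-12*z + 4*exp(y) + 2*exp(-y)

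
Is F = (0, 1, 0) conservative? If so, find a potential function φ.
Yes, F is conservative. φ = y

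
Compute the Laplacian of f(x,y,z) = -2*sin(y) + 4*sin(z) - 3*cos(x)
2*sin(y) - 4*sin(z) + 3*cos(x)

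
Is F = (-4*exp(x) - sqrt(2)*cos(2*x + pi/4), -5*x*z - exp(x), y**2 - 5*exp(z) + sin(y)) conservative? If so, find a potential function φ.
No, ∇×F = (5*x + 2*y + cos(y), 0, -5*z - exp(x)) ≠ 0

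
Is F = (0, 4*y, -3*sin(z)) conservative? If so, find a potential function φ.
Yes, F is conservative. φ = 2*y**2 + 3*cos(z)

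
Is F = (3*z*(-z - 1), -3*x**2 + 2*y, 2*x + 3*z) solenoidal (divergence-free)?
No, ∇·F = 5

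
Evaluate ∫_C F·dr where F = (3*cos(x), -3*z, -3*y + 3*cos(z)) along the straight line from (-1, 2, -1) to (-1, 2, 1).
-12 + 6*sin(1)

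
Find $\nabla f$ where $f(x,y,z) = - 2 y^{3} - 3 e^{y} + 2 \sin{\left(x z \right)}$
(2*z*cos(x*z), -6*y**2 - 3*exp(y), 2*x*cos(x*z))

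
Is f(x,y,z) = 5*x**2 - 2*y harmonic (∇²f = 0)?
No, ∇²f = 10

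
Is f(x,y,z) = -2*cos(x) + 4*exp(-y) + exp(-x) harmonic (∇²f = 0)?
No, ∇²f = 2*cos(x) + 4*exp(-y) + exp(-x)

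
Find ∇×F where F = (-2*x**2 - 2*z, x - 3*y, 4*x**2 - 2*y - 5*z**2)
(-2, -8*x - 2, 1)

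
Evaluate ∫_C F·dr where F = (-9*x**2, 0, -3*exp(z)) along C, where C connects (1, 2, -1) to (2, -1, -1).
-21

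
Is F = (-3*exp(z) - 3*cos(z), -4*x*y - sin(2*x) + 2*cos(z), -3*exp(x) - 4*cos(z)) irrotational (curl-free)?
No, ∇×F = (2*sin(z), 3*exp(x) - 3*exp(z) + 3*sin(z), -4*y - 2*cos(2*x))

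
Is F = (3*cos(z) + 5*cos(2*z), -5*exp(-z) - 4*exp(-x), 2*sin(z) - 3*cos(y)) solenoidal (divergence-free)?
No, ∇·F = 2*cos(z)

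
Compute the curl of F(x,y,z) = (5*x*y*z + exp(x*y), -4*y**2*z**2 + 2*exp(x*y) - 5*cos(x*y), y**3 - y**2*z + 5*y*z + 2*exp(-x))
(8*y**2*z + 3*y**2 - 2*y*z + 5*z, 5*x*y + 2*exp(-x), -5*x*z - x*exp(x*y) + 2*y*exp(x*y) + 5*y*sin(x*y))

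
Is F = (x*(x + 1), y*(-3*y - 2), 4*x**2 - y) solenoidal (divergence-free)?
No, ∇·F = 2*x - 6*y - 1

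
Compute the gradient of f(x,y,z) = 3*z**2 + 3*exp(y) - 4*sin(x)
(-4*cos(x), 3*exp(y), 6*z)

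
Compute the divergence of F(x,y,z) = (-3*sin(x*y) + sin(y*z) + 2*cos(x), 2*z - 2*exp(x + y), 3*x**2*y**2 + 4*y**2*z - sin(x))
4*y**2 - 3*y*cos(x*y) - 2*exp(x + y) - 2*sin(x)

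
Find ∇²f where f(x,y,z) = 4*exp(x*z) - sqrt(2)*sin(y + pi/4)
4*x**2*exp(x*z) + 4*z**2*exp(x*z) + sqrt(2)*sin(y + pi/4)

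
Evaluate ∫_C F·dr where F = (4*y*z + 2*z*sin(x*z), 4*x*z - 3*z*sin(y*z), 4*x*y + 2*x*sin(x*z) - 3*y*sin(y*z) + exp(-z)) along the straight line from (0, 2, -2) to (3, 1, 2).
-2*cos(6) + 3*cos(2) - 3*cos(4) + 2*sinh(2) + 26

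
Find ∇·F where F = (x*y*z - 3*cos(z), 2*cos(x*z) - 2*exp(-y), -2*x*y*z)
-2*x*y + y*z + 2*exp(-y)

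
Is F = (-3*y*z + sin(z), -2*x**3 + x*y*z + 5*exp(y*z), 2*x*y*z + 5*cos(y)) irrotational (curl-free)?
No, ∇×F = (-x*y + 2*x*z - 5*y*exp(y*z) - 5*sin(y), -2*y*z - 3*y + cos(z), -6*x**2 + y*z + 3*z)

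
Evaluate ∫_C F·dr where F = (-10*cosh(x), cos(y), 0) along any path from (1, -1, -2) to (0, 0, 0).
sin(1) + 10*sinh(1)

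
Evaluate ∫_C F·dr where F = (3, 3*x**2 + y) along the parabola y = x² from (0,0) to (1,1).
5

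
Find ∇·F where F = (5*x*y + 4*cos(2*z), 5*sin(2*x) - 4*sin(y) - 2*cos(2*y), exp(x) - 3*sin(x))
5*y + 4*sin(2*y) - 4*cos(y)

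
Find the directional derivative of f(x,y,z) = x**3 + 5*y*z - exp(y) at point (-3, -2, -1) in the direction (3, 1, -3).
sqrt(19)*(-1 + 106*exp(2))*exp(-2)/19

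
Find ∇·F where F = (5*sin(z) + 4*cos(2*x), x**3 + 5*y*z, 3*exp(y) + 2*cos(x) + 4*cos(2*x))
5*z - 8*sin(2*x)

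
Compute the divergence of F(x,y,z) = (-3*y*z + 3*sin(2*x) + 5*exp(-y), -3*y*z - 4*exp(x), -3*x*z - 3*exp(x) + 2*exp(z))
-3*x - 3*z + 2*exp(z) + 6*cos(2*x)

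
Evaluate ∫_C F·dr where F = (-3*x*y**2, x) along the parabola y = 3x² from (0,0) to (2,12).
-272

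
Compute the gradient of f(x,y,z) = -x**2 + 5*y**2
(-2*x, 10*y, 0)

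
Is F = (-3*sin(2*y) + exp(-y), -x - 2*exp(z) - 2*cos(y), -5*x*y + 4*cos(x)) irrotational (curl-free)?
No, ∇×F = (-5*x + 2*exp(z), 5*y + 4*sin(x), 6*cos(2*y) - 1 + exp(-y))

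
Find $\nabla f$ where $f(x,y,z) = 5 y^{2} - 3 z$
(0, 10*y, -3)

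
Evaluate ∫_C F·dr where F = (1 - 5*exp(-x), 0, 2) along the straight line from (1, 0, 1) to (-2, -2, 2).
-5*exp(-1) - 1 + 5*exp(2)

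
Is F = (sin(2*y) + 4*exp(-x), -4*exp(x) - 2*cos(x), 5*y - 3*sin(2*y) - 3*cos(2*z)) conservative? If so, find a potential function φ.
No, ∇×F = (5 - 6*cos(2*y), 0, -4*exp(x) + 2*sin(x) - 2*cos(2*y)) ≠ 0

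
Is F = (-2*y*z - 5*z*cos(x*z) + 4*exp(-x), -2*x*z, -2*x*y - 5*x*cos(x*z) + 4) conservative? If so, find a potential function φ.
Yes, F is conservative. φ = -2*x*y*z + 4*z - 5*sin(x*z) - 4*exp(-x)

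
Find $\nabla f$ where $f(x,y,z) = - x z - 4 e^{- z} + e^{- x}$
(-z - exp(-x), 0, -x + 4*exp(-z))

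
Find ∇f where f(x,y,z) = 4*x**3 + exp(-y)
(12*x**2, -exp(-y), 0)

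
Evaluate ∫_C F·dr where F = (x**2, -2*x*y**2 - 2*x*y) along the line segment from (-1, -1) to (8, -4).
639/2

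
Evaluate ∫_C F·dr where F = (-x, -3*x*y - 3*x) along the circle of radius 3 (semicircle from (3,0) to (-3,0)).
-54 - 27*pi/2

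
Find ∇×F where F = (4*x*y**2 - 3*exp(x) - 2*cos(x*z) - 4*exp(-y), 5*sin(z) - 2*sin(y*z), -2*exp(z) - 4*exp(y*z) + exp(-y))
(2*y*cos(y*z) - 4*z*exp(y*z) - 5*cos(z) - exp(-y), 2*x*sin(x*z), -8*x*y - 4*exp(-y))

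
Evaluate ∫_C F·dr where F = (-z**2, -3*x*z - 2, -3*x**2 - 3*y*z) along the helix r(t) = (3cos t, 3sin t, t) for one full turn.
3*pi*(-13*pi - 3)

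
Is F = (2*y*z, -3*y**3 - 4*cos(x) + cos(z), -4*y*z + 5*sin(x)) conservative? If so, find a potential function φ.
No, ∇×F = (-4*z + sin(z), 2*y - 5*cos(x), -2*z + 4*sin(x)) ≠ 0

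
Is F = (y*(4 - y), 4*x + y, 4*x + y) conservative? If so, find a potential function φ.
No, ∇×F = (1, -4, 2*y) ≠ 0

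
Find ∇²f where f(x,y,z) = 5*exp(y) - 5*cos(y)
5*exp(y) + 5*cos(y)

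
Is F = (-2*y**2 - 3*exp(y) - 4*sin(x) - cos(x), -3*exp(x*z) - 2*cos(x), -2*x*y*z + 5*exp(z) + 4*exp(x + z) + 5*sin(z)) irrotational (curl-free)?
No, ∇×F = (x*(-2*z + 3*exp(x*z)), 2*y*z - 4*exp(x + z), 4*y - 3*z*exp(x*z) + 3*exp(y) + 2*sin(x))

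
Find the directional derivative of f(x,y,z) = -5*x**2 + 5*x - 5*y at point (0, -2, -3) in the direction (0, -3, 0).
5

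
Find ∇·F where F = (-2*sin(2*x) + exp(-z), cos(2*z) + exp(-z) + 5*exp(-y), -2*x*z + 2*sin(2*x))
-2*x - 4*cos(2*x) - 5*exp(-y)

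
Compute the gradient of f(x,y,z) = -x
(-1, 0, 0)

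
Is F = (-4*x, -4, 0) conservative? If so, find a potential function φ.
Yes, F is conservative. φ = -2*x**2 - 4*y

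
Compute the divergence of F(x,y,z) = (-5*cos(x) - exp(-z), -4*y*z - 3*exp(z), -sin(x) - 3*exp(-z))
-4*z + 5*sin(x) + 3*exp(-z)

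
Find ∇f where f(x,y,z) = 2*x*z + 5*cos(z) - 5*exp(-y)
(2*z, 5*exp(-y), 2*x - 5*sin(z))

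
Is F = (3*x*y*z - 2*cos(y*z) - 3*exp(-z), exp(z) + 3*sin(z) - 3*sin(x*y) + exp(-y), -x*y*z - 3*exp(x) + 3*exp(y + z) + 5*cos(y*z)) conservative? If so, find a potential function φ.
No, ∇×F = (-x*z - 5*z*sin(y*z) - exp(z) + 3*exp(y + z) - 3*cos(z), 3*x*y + y*z + 2*y*sin(y*z) + 3*exp(x) + 3*exp(-z), -3*x*z - 3*y*cos(x*y) - 2*z*sin(y*z)) ≠ 0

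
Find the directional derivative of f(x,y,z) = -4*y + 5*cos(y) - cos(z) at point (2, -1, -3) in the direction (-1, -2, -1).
sqrt(6)*(-10*sin(1) + sin(3) + 8)/6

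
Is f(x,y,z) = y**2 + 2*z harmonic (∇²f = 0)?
No, ∇²f = 2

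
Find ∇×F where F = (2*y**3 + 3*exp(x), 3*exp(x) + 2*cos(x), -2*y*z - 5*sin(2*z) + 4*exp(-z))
(-2*z, 0, -6*y**2 + 3*exp(x) - 2*sin(x))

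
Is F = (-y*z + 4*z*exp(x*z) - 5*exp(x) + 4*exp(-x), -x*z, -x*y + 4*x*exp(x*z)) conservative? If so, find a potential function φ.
Yes, F is conservative. φ = -x*y*z - 5*exp(x) + 4*exp(x*z) - 4*exp(-x)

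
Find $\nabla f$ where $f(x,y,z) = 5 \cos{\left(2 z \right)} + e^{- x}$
(-exp(-x), 0, -10*sin(2*z))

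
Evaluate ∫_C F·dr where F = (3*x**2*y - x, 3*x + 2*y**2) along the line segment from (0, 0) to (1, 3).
97/4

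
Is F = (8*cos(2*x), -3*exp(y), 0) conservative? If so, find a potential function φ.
Yes, F is conservative. φ = -3*exp(y) + 4*sin(2*x)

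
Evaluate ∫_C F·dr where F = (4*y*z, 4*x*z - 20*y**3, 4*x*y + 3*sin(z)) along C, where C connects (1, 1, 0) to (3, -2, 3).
-144 - 3*cos(3)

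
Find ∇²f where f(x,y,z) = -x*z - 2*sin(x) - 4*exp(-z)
2*sin(x) - 4*exp(-z)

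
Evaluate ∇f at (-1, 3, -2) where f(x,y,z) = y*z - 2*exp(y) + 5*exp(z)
(0, -2*exp(3) - 2, 5*exp(-2) + 3)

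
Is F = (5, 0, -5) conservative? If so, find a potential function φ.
Yes, F is conservative. φ = 5*x - 5*z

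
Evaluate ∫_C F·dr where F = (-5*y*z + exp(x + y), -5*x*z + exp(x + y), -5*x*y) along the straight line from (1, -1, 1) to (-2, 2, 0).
-5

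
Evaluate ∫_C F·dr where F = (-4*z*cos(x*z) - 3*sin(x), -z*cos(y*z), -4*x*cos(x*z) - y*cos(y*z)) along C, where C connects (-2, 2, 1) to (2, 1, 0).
-3*sin(2)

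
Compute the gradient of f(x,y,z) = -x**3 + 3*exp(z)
(-3*x**2, 0, 3*exp(z))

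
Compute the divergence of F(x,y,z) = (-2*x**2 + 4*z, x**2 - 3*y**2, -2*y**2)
-4*x - 6*y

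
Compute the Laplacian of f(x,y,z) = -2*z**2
-4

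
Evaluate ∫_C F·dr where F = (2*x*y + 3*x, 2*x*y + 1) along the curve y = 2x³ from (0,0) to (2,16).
17026/35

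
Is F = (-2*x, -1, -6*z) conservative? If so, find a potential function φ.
Yes, F is conservative. φ = -x**2 - y - 3*z**2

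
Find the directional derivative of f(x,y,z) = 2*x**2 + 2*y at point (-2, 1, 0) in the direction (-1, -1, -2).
sqrt(6)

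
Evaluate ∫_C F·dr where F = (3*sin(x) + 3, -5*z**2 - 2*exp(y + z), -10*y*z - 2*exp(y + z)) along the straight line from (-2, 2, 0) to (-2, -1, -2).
-2*exp(-3) + 2*exp(2) + 20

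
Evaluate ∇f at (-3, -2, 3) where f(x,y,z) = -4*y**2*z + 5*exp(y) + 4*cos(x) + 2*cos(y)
(4*sin(3), 5*exp(-2) + 2*sin(2) + 48, -16)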